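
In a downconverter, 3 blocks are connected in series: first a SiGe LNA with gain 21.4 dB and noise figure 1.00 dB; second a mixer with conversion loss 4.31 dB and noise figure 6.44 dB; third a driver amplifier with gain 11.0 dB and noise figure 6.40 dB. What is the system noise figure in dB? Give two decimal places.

Convert to linear (a loss of L dB is a gain of −L dB): F_i = 10^(NF_i/10), G_i = 10^(G_i,dB/10)
  Stage 1: F_1 = 10^(1.00/10) = 1.259, G_1 = 10^(21.4/10) = 138.0
  Stage 2: F_2 = 10^(6.44/10) = 4.406, G_2 = 10^(−4.31/10) = 0.3707
  Stage 3: F_3 = 10^(6.40/10) = 4.365, G_3 = 10^(11.0/10) = 12.59
Friis cascade:
  F = 1.259 + (4.406 − 1)/138.0 + (4.365 − 1)/51.17 = 1.349
NF = 10 log₁₀(1.349) = 1.30 dB

1.30 dB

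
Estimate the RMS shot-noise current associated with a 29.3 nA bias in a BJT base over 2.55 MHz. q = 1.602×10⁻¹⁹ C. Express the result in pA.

155 pA

I_n = √(2qI·B)
2qI·B = 2 × 1.602×10⁻¹⁹ × 2.93×10⁻⁸ × 2.55×10⁶ = 2.39×10⁻²⁰ A²
I_n = √(2.39×10⁻²⁰) = 1.55×10⁻¹⁰ A = 155 pA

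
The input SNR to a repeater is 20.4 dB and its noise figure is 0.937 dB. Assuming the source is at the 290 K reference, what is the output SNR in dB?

By definition F = SNR_in/SNR_out, so in dB: SNR_out = SNR_in − NF
SNR_out = 20.4 − 0.937 = 19.463 dB

19.463 dB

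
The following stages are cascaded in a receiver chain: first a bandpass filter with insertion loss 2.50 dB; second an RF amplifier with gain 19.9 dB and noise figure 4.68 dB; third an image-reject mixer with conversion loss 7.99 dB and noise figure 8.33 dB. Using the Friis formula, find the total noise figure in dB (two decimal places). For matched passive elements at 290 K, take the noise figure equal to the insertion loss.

7.27 dB

Convert to linear (a loss of L dB is a gain of −L dB): F_i = 10^(NF_i/10), G_i = 10^(G_i,dB/10)
  Stage 1: F_1 = 10^(2.50/10) = 1.778, G_1 = 10^(−2.50/10) = 0.5623
  Stage 2: F_2 = 10^(4.68/10) = 2.938, G_2 = 10^(19.9/10) = 97.72
  Stage 3: F_3 = 10^(8.33/10) = 6.808, G_3 = 10^(−7.99/10) = 0.1589
Friis cascade:
  F = 1.778 + (2.938 − 1)/0.5623 + (6.808 − 1)/54.95 = 5.330
NF = 10 log₁₀(5.330) = 7.27 dB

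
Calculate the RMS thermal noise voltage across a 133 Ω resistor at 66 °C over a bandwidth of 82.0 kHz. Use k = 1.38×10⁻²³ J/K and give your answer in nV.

T = 66 °C + 273.15 = 339.15 K
V_n = √(4kTRB)
4kTRB = 4 × 1.38×10⁻²³ × 339.15 × 1.33×10² × 8.20×10⁴ = 2.04×10⁻¹³ V²
V_n = √(2.04×10⁻¹³) = 4.52×10⁻⁷ V = 452 nV

452 nV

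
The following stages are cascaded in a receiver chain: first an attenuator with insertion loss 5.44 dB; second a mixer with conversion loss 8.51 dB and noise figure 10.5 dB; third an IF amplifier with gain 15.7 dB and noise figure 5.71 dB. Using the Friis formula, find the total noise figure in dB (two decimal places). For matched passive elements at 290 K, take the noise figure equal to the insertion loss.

20.29 dB

Convert to linear (a loss of L dB is a gain of −L dB): F_i = 10^(NF_i/10), G_i = 10^(G_i,dB/10)
  Stage 1: F_1 = 10^(5.44/10) = 3.499, G_1 = 10^(−5.44/10) = 0.2858
  Stage 2: F_2 = 10^(10.5/10) = 11.22, G_2 = 10^(−8.51/10) = 0.1409
  Stage 3: F_3 = 10^(5.71/10) = 3.724, G_3 = 10^(15.7/10) = 37.15
Friis cascade:
  F = 3.499 + (11.22 − 1)/0.2858 + (3.724 − 1)/0.04027 = 106.9
NF = 10 log₁₀(106.9) = 20.29 dB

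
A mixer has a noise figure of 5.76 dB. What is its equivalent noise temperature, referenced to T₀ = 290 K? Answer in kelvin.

802 K

F = 10^(5.76/10) = 3.76704
T_e = (F − 1)·T₀ = (3.76704 − 1) × 290 = 802 K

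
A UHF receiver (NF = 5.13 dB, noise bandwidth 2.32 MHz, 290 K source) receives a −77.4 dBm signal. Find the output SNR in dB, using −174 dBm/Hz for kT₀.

27.8 dB

Noise floor: N = −174 + 10 log₁₀(B) + NF
10 log₁₀(2.32×10⁶) = 63.65 dB
N = −174 + 63.65 + 5.13 = −105.22 dBm
SNR = P_sig − N = −77.4 − (−105.22) = 27.82 dB → 27.8 dB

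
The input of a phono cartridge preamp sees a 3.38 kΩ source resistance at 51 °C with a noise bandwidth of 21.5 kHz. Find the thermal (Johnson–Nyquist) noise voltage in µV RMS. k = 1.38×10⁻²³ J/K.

T = 51 °C + 273.15 = 324.15 K
V_n = √(4kTRB)
4kTRB = 4 × 1.38×10⁻²³ × 324.15 × 3.38×10³ × 2.15×10⁴ = 1.30×10⁻¹² V²
V_n = √(1.30×10⁻¹²) = 1.14×10⁻⁶ V = 1.14 µV

1.14 µV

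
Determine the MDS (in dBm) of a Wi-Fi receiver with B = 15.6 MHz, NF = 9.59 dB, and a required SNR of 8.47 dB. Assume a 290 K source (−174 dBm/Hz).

Sensitivity = −174 + 10 log₁₀(B) + NF + SNR_min
= −174 + 71.93 + 9.59 + 8.47
= −84.01 dBm → −84.0 dBm

−84.0 dBm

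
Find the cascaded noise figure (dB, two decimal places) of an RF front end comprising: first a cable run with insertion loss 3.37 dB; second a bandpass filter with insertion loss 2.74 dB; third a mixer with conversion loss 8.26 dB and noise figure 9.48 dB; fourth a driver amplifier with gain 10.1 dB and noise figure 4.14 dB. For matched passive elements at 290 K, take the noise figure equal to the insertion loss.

19.02 dB

Convert to linear (a loss of L dB is a gain of −L dB): F_i = 10^(NF_i/10), G_i = 10^(G_i,dB/10)
  Stage 1: F_1 = 10^(3.37/10) = 2.173, G_1 = 10^(−3.37/10) = 0.4603
  Stage 2: F_2 = 10^(2.74/10) = 1.879, G_2 = 10^(−2.74/10) = 0.5321
  Stage 3: F_3 = 10^(9.48/10) = 8.872, G_3 = 10^(−8.26/10) = 0.1493
  Stage 4: F_4 = 10^(4.14/10) = 2.594, G_4 = 10^(10.1/10) = 10.23
Friis cascade:
  F = 2.173 + (1.879 − 1)/0.4603 + (8.872 − 1)/0.2449 + (2.594 − 1)/0.03656 = 79.83
NF = 10 log₁₀(79.83) = 19.02 dB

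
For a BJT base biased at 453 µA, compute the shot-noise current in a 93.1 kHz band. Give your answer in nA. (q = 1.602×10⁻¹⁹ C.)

I_n = √(2qI·B)
2qI·B = 2 × 1.602×10⁻¹⁹ × 4.53×10⁻⁴ × 9.31×10⁴ = 1.35×10⁻¹⁷ A²
I_n = √(1.35×10⁻¹⁷) = 3.68×10⁻⁹ A = 3.68 nA

3.68 nA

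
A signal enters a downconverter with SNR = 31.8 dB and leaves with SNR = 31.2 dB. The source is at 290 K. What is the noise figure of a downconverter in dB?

0.6 dB

NF (dB) = SNR_in(dB) − SNR_out(dB) when the source is at T₀
NF = 31.8 − 31.2 = 0.6 dB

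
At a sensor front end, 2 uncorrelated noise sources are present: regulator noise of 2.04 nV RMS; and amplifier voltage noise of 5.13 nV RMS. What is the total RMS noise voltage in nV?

Uncorrelated sources add in power (mean-square): V_tot = √(ΣV_i²)
V_tot = √[(2.04×10⁻⁹)² + (5.13×10⁻⁹)²] = 5.52×10⁻⁹ V = 5.52 nV

5.52 nV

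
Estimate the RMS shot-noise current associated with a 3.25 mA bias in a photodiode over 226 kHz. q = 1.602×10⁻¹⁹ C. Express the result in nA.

I_n = √(2qI·B)
2qI·B = 2 × 1.602×10⁻¹⁹ × 3.25×10⁻³ × 2.26×10⁵ = 2.35×10⁻¹⁶ A²
I_n = √(2.35×10⁻¹⁶) = 1.53×10⁻⁸ A = 15.3 nA

15.3 nA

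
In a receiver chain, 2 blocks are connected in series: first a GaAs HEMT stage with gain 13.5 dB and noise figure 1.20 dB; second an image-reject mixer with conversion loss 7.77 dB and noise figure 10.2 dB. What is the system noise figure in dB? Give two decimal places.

2.41 dB

Convert to linear (a loss of L dB is a gain of −L dB): F_i = 10^(NF_i/10), G_i = 10^(G_i,dB/10)
  Stage 1: F_1 = 10^(1.20/10) = 1.318, G_1 = 10^(13.5/10) = 22.39
  Stage 2: F_2 = 10^(10.2/10) = 10.47, G_2 = 10^(−7.77/10) = 0.1671
Friis cascade:
  F = 1.318 + (10.47 − 1)/22.39 = 1.741
NF = 10 log₁₀(1.741) = 2.41 dB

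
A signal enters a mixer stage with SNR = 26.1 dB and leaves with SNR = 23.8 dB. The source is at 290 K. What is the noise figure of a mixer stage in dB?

NF (dB) = SNR_in(dB) − SNR_out(dB) when the source is at T₀
NF = 26.1 − 23.8 = 2.3 dB

2.3 dB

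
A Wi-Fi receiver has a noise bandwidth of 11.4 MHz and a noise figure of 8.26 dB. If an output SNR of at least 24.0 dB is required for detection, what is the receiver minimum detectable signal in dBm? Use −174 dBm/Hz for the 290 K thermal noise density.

−71.2 dBm

Sensitivity = −174 + 10 log₁₀(B) + NF + SNR_min
= −174 + 70.57 + 8.26 + 24.0
= −71.17 dBm → −71.2 dBm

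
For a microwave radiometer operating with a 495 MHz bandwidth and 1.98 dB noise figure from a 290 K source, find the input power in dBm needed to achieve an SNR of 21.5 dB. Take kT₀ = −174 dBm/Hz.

−63.6 dBm

Sensitivity = −174 + 10 log₁₀(B) + NF + SNR_min
= −174 + 86.95 + 1.98 + 21.5
= −63.57 dBm → −63.6 dBm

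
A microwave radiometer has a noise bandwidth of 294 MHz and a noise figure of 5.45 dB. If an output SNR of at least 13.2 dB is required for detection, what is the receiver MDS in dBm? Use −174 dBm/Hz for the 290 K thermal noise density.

Sensitivity = −174 + 10 log₁₀(B) + NF + SNR_min
= −174 + 84.68 + 5.45 + 13.2
= −70.67 dBm → −70.7 dBm

−70.7 dBm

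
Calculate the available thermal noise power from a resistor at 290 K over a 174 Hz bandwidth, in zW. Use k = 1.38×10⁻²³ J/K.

P_n = kTB = 1.38×10⁻²³ × 290 × 1.74×10² = 6.96×10⁻¹⁹ W = 696 zW

696 zW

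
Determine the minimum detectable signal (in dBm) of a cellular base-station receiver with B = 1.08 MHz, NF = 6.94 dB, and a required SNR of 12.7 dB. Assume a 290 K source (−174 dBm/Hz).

−94.0 dBm

Sensitivity = −174 + 10 log₁₀(B) + NF + SNR_min
= −174 + 60.33 + 6.94 + 12.7
= −94.03 dBm → −94.0 dBm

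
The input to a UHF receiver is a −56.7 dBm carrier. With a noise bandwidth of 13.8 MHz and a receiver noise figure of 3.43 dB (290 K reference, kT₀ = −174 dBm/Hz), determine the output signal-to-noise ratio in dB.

42.5 dB

Noise floor: N = −174 + 10 log₁₀(B) + NF
10 log₁₀(1.38×10⁷) = 71.4 dB
N = −174 + 71.4 + 3.43 = −99.17 dBm
SNR = P_sig − N = −56.7 − (−99.17) = 42.47 dB → 42.5 dB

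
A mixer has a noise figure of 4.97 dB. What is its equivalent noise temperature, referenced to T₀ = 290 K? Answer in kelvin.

F = 10^(4.97/10) = 3.14051
T_e = (F − 1)·T₀ = (3.14051 − 1) × 290 = 621 K

621 K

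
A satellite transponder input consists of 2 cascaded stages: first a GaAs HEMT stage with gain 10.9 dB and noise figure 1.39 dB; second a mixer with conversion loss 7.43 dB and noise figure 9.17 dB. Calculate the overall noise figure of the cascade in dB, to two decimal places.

Convert to linear (a loss of L dB is a gain of −L dB): F_i = 10^(NF_i/10), G_i = 10^(G_i,dB/10)
  Stage 1: F_1 = 10^(1.39/10) = 1.377, G_1 = 10^(10.9/10) = 12.30
  Stage 2: F_2 = 10^(9.17/10) = 8.260, G_2 = 10^(−7.43/10) = 0.1807
Friis cascade:
  F = 1.377 + (8.260 − 1)/12.30 = 1.967
NF = 10 log₁₀(1.967) = 2.94 dB

2.94 dB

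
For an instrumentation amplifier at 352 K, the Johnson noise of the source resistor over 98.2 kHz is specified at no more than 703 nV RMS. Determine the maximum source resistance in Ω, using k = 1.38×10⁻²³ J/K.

259 Ω

Johnson–Nyquist: V_n = √(4kTRB) ⇒ R = V_n² / (4kTB)
4kTB = 4 × 1.38×10⁻²³ × 352 × 9.82×10⁴ = 1.91×10⁻¹⁵
R = (7.03×10⁻⁷)² / 1.91×10⁻¹⁵ = 2.59×10² Ω = 259 Ω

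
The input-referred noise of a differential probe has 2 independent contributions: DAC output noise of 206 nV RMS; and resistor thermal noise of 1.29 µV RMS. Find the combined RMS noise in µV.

1.31 µV

Uncorrelated sources add in power (mean-square): V_tot = √(ΣV_i²)
V_tot = √[(2.06×10⁻⁷)² + (1.29×10⁻⁶)²] = 1.31×10⁻⁶ V = 1.31 µV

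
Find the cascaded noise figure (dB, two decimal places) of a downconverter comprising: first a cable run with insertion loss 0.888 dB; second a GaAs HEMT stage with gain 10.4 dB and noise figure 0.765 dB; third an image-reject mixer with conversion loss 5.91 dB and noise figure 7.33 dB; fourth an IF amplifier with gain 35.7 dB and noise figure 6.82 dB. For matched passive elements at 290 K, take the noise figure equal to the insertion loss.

Convert to linear (a loss of L dB is a gain of −L dB): F_i = 10^(NF_i/10), G_i = 10^(G_i,dB/10)
  Stage 1: F_1 = 10^(0.888/10) = 1.227, G_1 = 10^(−0.888/10) = 0.8151
  Stage 2: F_2 = 10^(0.765/10) = 1.193, G_2 = 10^(10.4/10) = 10.96
  Stage 3: F_3 = 10^(7.33/10) = 5.408, G_3 = 10^(−5.91/10) = 0.2564
  Stage 4: F_4 = 10^(6.82/10) = 4.808, G_4 = 10^(35.7/10) = 3715
Friis cascade:
  F = 1.227 + (1.193 − 1)/0.8151 + (5.408 − 1)/8.937 + (4.808 − 1)/2.292 = 3.618
NF = 10 log₁₀(3.618) = 5.58 dB

5.58 dB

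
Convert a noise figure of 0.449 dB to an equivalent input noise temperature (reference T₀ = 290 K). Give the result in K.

F = 10^(0.449/10) = 1.10892
T_e = (F − 1)·T₀ = (1.10892 − 1) × 290 = 31.6 K

31.6 K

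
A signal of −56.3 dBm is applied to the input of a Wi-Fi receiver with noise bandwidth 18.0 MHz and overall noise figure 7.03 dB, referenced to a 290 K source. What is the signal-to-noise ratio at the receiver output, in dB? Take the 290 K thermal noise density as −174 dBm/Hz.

Noise floor: N = −174 + 10 log₁₀(B) + NF
10 log₁₀(1.80×10⁷) = 72.55 dB
N = −174 + 72.55 + 7.03 = −94.42 dBm
SNR = P_sig − N = −56.3 − (−94.42) = 38.12 dB → 38.1 dB

38.1 dB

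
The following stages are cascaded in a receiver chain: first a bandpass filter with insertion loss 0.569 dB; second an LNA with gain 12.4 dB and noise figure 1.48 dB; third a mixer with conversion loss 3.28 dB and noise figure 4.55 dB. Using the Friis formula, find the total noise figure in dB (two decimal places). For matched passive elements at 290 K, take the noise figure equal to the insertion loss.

Convert to linear (a loss of L dB is a gain of −L dB): F_i = 10^(NF_i/10), G_i = 10^(G_i,dB/10)
  Stage 1: F_1 = 10^(0.569/10) = 1.140, G_1 = 10^(−0.569/10) = 0.8772
  Stage 2: F_2 = 10^(1.48/10) = 1.406, G_2 = 10^(12.4/10) = 17.38
  Stage 3: F_3 = 10^(4.55/10) = 2.851, G_3 = 10^(−3.28/10) = 0.4699
Friis cascade:
  F = 1.140 + (1.406 − 1)/0.8772 + (2.851 − 1)/15.24 = 1.724
NF = 10 log₁₀(1.724) = 2.37 dB

2.37 dB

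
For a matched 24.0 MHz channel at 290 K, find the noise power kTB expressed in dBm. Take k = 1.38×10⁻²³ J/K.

P_n = kTB = 1.38×10⁻²³ × 290 × 2.40×10⁷ = 9.60×10⁻¹⁴ W
In dBm: 10 log₁₀(9.60×10⁻¹⁴ / 10⁻³) = −100.2 dBm

−100.2 dBm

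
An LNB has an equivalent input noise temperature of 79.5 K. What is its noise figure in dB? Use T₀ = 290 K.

1.05 dB

F = 1 + T_e/T₀ = 1 + 79.5/290 = 1.27414
NF = 10 log₁₀(1.27414) = 1.05 dB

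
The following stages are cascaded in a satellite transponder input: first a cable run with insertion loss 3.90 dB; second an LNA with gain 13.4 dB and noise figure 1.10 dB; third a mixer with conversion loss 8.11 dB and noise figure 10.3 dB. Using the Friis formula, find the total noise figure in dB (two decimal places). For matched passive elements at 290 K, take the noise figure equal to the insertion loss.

Convert to linear (a loss of L dB is a gain of −L dB): F_i = 10^(NF_i/10), G_i = 10^(G_i,dB/10)
  Stage 1: F_1 = 10^(3.90/10) = 2.455, G_1 = 10^(−3.90/10) = 0.4074
  Stage 2: F_2 = 10^(1.10/10) = 1.288, G_2 = 10^(13.4/10) = 21.88
  Stage 3: F_3 = 10^(10.3/10) = 10.72, G_3 = 10^(−8.11/10) = 0.1545
Friis cascade:
  F = 2.455 + (1.288 − 1)/0.4074 + (10.72 − 1)/8.913 = 4.252
NF = 10 log₁₀(4.252) = 6.29 dB

6.29 dB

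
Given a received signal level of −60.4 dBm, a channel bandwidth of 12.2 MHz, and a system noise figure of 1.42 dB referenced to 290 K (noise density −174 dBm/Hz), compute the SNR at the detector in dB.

41.3 dB

Noise floor: N = −174 + 10 log₁₀(B) + NF
10 log₁₀(1.22×10⁷) = 70.86 dB
N = −174 + 70.86 + 1.42 = −101.72 dBm
SNR = P_sig − N = −60.4 − (−101.72) = 41.32 dB → 41.3 dB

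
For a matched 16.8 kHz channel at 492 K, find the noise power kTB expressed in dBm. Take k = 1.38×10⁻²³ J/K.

−129.4 dBm

P_n = kTB = 1.38×10⁻²³ × 492 × 1.68×10⁴ = 1.14×10⁻¹⁶ W
In dBm: 10 log₁₀(1.14×10⁻¹⁶ / 10⁻³) = −129.4 dBm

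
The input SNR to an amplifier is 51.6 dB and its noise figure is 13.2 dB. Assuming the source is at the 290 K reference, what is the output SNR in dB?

38.4 dB

By definition F = SNR_in/SNR_out, so in dB: SNR_out = SNR_in − NF
SNR_out = 51.6 − 13.2 = 38.4 dB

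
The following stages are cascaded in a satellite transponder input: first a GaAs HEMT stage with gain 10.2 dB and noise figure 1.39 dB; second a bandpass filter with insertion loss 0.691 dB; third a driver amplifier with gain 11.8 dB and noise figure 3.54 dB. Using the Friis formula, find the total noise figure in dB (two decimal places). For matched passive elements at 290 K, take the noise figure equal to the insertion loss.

Convert to linear (a loss of L dB is a gain of −L dB): F_i = 10^(NF_i/10), G_i = 10^(G_i,dB/10)
  Stage 1: F_1 = 10^(1.39/10) = 1.377, G_1 = 10^(10.2/10) = 10.47
  Stage 2: F_2 = 10^(0.691/10) = 1.172, G_2 = 10^(−0.691/10) = 0.8529
  Stage 3: F_3 = 10^(3.54/10) = 2.259, G_3 = 10^(11.8/10) = 15.14
Friis cascade:
  F = 1.377 + (1.172 − 1)/10.47 + (2.259 − 1)/8.931 = 1.535
NF = 10 log₁₀(1.535) = 1.86 dB

1.86 dB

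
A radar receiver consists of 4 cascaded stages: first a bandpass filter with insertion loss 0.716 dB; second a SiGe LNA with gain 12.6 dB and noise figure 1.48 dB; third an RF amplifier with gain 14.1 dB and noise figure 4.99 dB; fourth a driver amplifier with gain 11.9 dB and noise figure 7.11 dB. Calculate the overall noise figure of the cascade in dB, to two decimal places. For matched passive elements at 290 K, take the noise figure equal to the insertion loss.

Convert to linear (a loss of L dB is a gain of −L dB): F_i = 10^(NF_i/10), G_i = 10^(G_i,dB/10)
  Stage 1: F_1 = 10^(0.716/10) = 1.179, G_1 = 10^(−0.716/10) = 0.8480
  Stage 2: F_2 = 10^(1.48/10) = 1.406, G_2 = 10^(12.6/10) = 18.20
  Stage 3: F_3 = 10^(4.99/10) = 3.155, G_3 = 10^(14.1/10) = 25.70
  Stage 4: F_4 = 10^(7.11/10) = 5.140, G_4 = 10^(11.9/10) = 15.49
Friis cascade:
  F = 1.179 + (1.406 − 1)/0.8480 + (3.155 − 1)/15.43 + (5.140 − 1)/396.6 = 1.808
NF = 10 log₁₀(1.808) = 2.57 dB

2.57 dB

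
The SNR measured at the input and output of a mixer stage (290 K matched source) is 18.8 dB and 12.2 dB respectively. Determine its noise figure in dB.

6.6 dB

NF (dB) = SNR_in(dB) − SNR_out(dB) when the source is at T₀
NF = 18.8 − 12.2 = 6.6 dB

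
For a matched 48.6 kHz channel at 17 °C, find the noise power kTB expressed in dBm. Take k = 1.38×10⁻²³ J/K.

T = 17 °C + 273.15 = 290.15 K
P_n = kTB = 1.38×10⁻²³ × 290.15 × 4.86×10⁴ = 1.95×10⁻¹⁶ W
In dBm: 10 log₁₀(1.95×10⁻¹⁶ / 10⁻³) = −127.1 dBm

−127.1 dBm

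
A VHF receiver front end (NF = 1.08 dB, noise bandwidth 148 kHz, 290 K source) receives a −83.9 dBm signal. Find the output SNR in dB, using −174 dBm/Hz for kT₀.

37.3 dB

Noise floor: N = −174 + 10 log₁₀(B) + NF
10 log₁₀(1.48×10⁵) = 51.7 dB
N = −174 + 51.7 + 1.08 = −121.22 dBm
SNR = P_sig − N = −83.9 − (−121.22) = 37.32 dB → 37.3 dB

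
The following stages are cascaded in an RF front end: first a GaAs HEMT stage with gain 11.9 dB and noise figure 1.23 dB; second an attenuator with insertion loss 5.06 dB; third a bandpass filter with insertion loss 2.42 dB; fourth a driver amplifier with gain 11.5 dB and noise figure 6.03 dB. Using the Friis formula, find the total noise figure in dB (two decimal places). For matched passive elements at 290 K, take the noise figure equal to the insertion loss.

4.33 dB

Convert to linear (a loss of L dB is a gain of −L dB): F_i = 10^(NF_i/10), G_i = 10^(G_i,dB/10)
  Stage 1: F_1 = 10^(1.23/10) = 1.327, G_1 = 10^(11.9/10) = 15.49
  Stage 2: F_2 = 10^(5.06/10) = 3.206, G_2 = 10^(−5.06/10) = 0.3119
  Stage 3: F_3 = 10^(2.42/10) = 1.746, G_3 = 10^(−2.42/10) = 0.5728
  Stage 4: F_4 = 10^(6.03/10) = 4.009, G_4 = 10^(11.5/10) = 14.13
Friis cascade:
  F = 1.327 + (3.206 − 1)/15.49 + (1.746 − 1)/4.831 + (4.009 − 1)/2.767 = 2.712
NF = 10 log₁₀(2.712) = 4.33 dB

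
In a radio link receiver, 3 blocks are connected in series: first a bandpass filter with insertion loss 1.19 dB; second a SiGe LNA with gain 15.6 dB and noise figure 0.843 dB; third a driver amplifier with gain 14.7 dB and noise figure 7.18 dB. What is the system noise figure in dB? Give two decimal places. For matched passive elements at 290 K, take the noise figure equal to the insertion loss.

2.43 dB

Convert to linear (a loss of L dB is a gain of −L dB): F_i = 10^(NF_i/10), G_i = 10^(G_i,dB/10)
  Stage 1: F_1 = 10^(1.19/10) = 1.315, G_1 = 10^(−1.19/10) = 0.7603
  Stage 2: F_2 = 10^(0.843/10) = 1.214, G_2 = 10^(15.6/10) = 36.31
  Stage 3: F_3 = 10^(7.18/10) = 5.224, G_3 = 10^(14.7/10) = 29.51
Friis cascade:
  F = 1.315 + (1.214 − 1)/0.7603 + (5.224 − 1)/27.61 = 1.750
NF = 10 log₁₀(1.750) = 2.43 dB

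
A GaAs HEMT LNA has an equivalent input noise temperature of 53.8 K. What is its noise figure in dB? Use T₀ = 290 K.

F = 1 + T_e/T₀ = 1 + 53.8/290 = 1.18552
NF = 10 log₁₀(1.18552) = 0.739 dB

0.739 dB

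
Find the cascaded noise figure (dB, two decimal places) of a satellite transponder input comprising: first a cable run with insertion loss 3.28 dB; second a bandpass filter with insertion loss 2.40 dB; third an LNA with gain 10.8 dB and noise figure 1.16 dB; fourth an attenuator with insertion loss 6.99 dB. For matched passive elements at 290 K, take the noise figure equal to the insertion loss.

7.83 dB

Convert to linear (a loss of L dB is a gain of −L dB): F_i = 10^(NF_i/10), G_i = 10^(G_i,dB/10)
  Stage 1: F_1 = 10^(3.28/10) = 2.128, G_1 = 10^(−3.28/10) = 0.4699
  Stage 2: F_2 = 10^(2.40/10) = 1.738, G_2 = 10^(−2.40/10) = 0.5754
  Stage 3: F_3 = 10^(1.16/10) = 1.306, G_3 = 10^(10.8/10) = 12.02
  Stage 4: F_4 = 10^(6.99/10) = 5.000, G_4 = 10^(−6.99/10) = 0.2000
Friis cascade:
  F = 2.128 + (1.738 − 1)/0.4699 + (1.306 − 1)/0.2704 + (5.000 − 1)/3.251 = 6.061
NF = 10 log₁₀(6.061) = 7.83 dB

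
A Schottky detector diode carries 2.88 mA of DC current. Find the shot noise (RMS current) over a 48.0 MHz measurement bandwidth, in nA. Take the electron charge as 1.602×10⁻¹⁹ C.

210 nA

I_n = √(2qI·B)
2qI·B = 2 × 1.602×10⁻¹⁹ × 2.88×10⁻³ × 4.80×10⁷ = 4.43×10⁻¹⁴ A²
I_n = √(4.43×10⁻¹⁴) = 2.10×10⁻⁷ A = 210 nA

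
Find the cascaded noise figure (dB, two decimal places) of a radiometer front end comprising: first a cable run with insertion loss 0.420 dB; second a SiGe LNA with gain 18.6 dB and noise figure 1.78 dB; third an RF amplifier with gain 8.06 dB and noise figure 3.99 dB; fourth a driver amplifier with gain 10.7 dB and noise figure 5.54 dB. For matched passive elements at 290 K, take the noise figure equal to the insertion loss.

Convert to linear (a loss of L dB is a gain of −L dB): F_i = 10^(NF_i/10), G_i = 10^(G_i,dB/10)
  Stage 1: F_1 = 10^(0.420/10) = 1.102, G_1 = 10^(−0.420/10) = 0.9078
  Stage 2: F_2 = 10^(1.78/10) = 1.507, G_2 = 10^(18.6/10) = 72.44
  Stage 3: F_3 = 10^(3.99/10) = 2.506, G_3 = 10^(8.06/10) = 6.397
  Stage 4: F_4 = 10^(5.54/10) = 3.581, G_4 = 10^(10.7/10) = 11.75
Friis cascade:
  F = 1.102 + (1.507 − 1)/0.9078 + (2.506 − 1)/65.77 + (3.581 − 1)/420.7 = 1.689
NF = 10 log₁₀(1.689) = 2.28 dB

2.28 dB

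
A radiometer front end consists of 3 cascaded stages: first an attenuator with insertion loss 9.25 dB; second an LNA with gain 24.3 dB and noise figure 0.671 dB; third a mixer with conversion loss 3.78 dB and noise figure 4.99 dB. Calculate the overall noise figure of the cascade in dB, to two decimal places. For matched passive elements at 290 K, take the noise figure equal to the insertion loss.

9.95 dB

Convert to linear (a loss of L dB is a gain of −L dB): F_i = 10^(NF_i/10), G_i = 10^(G_i,dB/10)
  Stage 1: F_1 = 10^(9.25/10) = 8.414, G_1 = 10^(−9.25/10) = 0.1189
  Stage 2: F_2 = 10^(0.671/10) = 1.167, G_2 = 10^(24.3/10) = 269.2
  Stage 3: F_3 = 10^(4.99/10) = 3.155, G_3 = 10^(−3.78/10) = 0.4188
Friis cascade:
  F = 8.414 + (1.167 − 1)/0.1189 + (3.155 − 1)/31.99 = 9.887
NF = 10 log₁₀(9.887) = 9.95 dB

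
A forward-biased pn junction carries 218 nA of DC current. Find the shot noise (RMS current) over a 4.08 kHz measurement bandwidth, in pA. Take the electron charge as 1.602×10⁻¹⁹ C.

16.9 pA

I_n = √(2qI·B)
2qI·B = 2 × 1.602×10⁻¹⁹ × 2.18×10⁻⁷ × 4.08×10³ = 2.85×10⁻²² A²
I_n = √(2.85×10⁻²²) = 1.69×10⁻¹¹ A = 16.9 pA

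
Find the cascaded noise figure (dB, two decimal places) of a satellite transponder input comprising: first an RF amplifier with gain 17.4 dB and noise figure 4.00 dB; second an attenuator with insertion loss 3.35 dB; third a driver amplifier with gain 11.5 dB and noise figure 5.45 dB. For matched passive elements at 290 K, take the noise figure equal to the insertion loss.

4.20 dB

Convert to linear (a loss of L dB is a gain of −L dB): F_i = 10^(NF_i/10), G_i = 10^(G_i,dB/10)
  Stage 1: F_1 = 10^(4.00/10) = 2.512, G_1 = 10^(17.4/10) = 54.95
  Stage 2: F_2 = 10^(3.35/10) = 2.163, G_2 = 10^(−3.35/10) = 0.4624
  Stage 3: F_3 = 10^(5.45/10) = 3.508, G_3 = 10^(11.5/10) = 14.13
Friis cascade:
  F = 2.512 + (2.163 − 1)/54.95 + (3.508 − 1)/25.41 = 2.632
NF = 10 log₁₀(2.632) = 4.20 dB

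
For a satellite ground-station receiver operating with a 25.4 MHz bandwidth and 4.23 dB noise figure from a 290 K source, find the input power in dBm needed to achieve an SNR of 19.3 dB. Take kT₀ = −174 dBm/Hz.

Sensitivity = −174 + 10 log₁₀(B) + NF + SNR_min
= −174 + 74.05 + 4.23 + 19.3
= −76.42 dBm → −76.4 dBm

−76.4 dBm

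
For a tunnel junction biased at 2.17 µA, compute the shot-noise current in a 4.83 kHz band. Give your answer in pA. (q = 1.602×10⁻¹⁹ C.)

I_n = √(2qI·B)
2qI·B = 2 × 1.602×10⁻¹⁹ × 2.17×10⁻⁶ × 4.83×10³ = 3.36×10⁻²¹ A²
I_n = √(3.36×10⁻²¹) = 5.79×10⁻¹¹ A = 57.9 pA

57.9 pA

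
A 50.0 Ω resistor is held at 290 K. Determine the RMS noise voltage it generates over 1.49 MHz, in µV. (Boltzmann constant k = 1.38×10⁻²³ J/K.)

V_n = √(4kTRB)
4kTRB = 4 × 1.38×10⁻²³ × 290 × 5.00×10¹ × 1.49×10⁶ = 1.19×10⁻¹² V²
V_n = √(1.19×10⁻¹²) = 1.09×10⁻⁶ V = 1.09 µV

1.09 µV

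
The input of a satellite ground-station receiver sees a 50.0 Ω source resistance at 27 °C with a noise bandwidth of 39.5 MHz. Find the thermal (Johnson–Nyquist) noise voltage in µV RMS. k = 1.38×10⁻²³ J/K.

5.72 µV

T = 27 °C + 273.15 = 300.15 K
V_n = √(4kTRB)
4kTRB = 4 × 1.38×10⁻²³ × 300.15 × 5.00×10¹ × 3.95×10⁷ = 3.27×10⁻¹¹ V²
V_n = √(3.27×10⁻¹¹) = 5.72×10⁻⁶ V = 5.72 µV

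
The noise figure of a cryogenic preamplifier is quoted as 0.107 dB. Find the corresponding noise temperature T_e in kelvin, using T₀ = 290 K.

7.23 K

F = 10^(0.107/10) = 1.02494
T_e = (F − 1)·T₀ = (1.02494 − 1) × 290 = 7.23 K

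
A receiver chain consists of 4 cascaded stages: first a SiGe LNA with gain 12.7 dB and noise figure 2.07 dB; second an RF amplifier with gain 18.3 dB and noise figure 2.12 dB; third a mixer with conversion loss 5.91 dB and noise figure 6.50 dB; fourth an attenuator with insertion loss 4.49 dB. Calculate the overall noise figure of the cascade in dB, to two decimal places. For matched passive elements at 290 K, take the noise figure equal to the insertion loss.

2.18 dB

Convert to linear (a loss of L dB is a gain of −L dB): F_i = 10^(NF_i/10), G_i = 10^(G_i,dB/10)
  Stage 1: F_1 = 10^(2.07/10) = 1.611, G_1 = 10^(12.7/10) = 18.62
  Stage 2: F_2 = 10^(2.12/10) = 1.629, G_2 = 10^(18.3/10) = 67.61
  Stage 3: F_3 = 10^(6.50/10) = 4.467, G_3 = 10^(−5.91/10) = 0.2564
  Stage 4: F_4 = 10^(4.49/10) = 2.812, G_4 = 10^(−4.49/10) = 0.3556
Friis cascade:
  F = 1.611 + (1.629 − 1)/18.62 + (4.467 − 1)/1259 + (2.812 − 1)/322.8 = 1.653
NF = 10 log₁₀(1.653) = 2.18 dB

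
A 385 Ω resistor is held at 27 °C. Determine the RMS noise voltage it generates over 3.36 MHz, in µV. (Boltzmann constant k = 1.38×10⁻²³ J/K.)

T = 27 °C + 273.15 = 300.15 K
V_n = √(4kTRB)
4kTRB = 4 × 1.38×10⁻²³ × 300.15 × 3.85×10² × 3.36×10⁶ = 2.14×10⁻¹¹ V²
V_n = √(2.14×10⁻¹¹) = 4.63×10⁻⁶ V = 4.63 µV

4.63 µV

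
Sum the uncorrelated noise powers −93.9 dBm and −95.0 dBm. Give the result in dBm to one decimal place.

Convert to linear, add, convert back:
P₁ = 4.07×10⁻¹³ W, P₂ = 3.16×10⁻¹³ W
P_tot = 7.24×10⁻¹³ W → 10 log₁₀(P_tot / 10⁻³) = −91.4 dBm

−91.4 dBm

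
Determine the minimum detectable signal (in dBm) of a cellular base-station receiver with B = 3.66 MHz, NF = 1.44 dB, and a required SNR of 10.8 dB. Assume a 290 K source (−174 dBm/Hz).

Sensitivity = −174 + 10 log₁₀(B) + NF + SNR_min
= −174 + 65.63 + 1.44 + 10.8
= −96.13 dBm → −96.1 dBm

−96.1 dBm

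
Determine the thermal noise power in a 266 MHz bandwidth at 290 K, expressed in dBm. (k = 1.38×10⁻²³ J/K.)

−89.7 dBm

P_n = kTB = 1.38×10⁻²³ × 290 × 2.66×10⁸ = 1.06×10⁻¹² W
In dBm: 10 log₁₀(1.06×10⁻¹² / 10⁻³) = −89.7 dBm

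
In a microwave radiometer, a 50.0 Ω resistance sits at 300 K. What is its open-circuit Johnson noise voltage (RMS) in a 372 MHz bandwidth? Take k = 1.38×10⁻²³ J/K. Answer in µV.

V_n = √(4kTRB)
4kTRB = 4 × 1.38×10⁻²³ × 300 × 5.00×10¹ × 3.72×10⁸ = 3.08×10⁻¹⁰ V²
V_n = √(3.08×10⁻¹⁰) = 1.76×10⁻⁵ V = 17.6 µV

17.6 µV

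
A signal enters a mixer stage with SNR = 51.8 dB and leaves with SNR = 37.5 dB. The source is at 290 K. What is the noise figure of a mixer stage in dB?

14.3 dB

NF (dB) = SNR_in(dB) − SNR_out(dB) when the source is at T₀
NF = 51.8 − 37.5 = 14.3 dB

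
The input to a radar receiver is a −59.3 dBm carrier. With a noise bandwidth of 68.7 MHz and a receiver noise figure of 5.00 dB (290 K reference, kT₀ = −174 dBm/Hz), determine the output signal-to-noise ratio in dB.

31.3 dB

Noise floor: N = −174 + 10 log₁₀(B) + NF
10 log₁₀(6.87×10⁷) = 78.37 dB
N = −174 + 78.37 + 5.00 = −90.63 dBm
SNR = P_sig − N = −59.3 − (−90.63) = 31.33 dB → 31.3 dB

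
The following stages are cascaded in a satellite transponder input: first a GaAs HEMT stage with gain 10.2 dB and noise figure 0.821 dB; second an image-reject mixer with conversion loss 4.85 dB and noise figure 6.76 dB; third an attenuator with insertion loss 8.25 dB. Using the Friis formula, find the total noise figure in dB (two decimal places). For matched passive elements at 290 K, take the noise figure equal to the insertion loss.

5.08 dB

Convert to linear (a loss of L dB is a gain of −L dB): F_i = 10^(NF_i/10), G_i = 10^(G_i,dB/10)
  Stage 1: F_1 = 10^(0.821/10) = 1.208, G_1 = 10^(10.2/10) = 10.47
  Stage 2: F_2 = 10^(6.76/10) = 4.742, G_2 = 10^(−4.85/10) = 0.3273
  Stage 3: F_3 = 10^(8.25/10) = 6.683, G_3 = 10^(−8.25/10) = 0.1496
Friis cascade:
  F = 1.208 + (4.742 − 1)/10.47 + (6.683 − 1)/3.428 = 3.224
NF = 10 log₁₀(3.224) = 5.08 dB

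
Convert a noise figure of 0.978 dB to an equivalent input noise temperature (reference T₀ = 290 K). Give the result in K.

73.2 K

F = 10^(0.978/10) = 1.25256
T_e = (F − 1)·T₀ = (1.25256 − 1) × 290 = 73.2 K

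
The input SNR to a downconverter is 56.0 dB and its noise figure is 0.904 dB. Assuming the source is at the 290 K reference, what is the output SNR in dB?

By definition F = SNR_in/SNR_out, so in dB: SNR_out = SNR_in − NF
SNR_out = 56.0 − 0.904 = 55.096 dB

55.096 dB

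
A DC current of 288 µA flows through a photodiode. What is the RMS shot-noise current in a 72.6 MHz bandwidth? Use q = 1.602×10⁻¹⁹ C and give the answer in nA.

I_n = √(2qI·B)
2qI·B = 2 × 1.602×10⁻¹⁹ × 2.88×10⁻⁴ × 7.26×10⁷ = 6.70×10⁻¹⁵ A²
I_n = √(6.70×10⁻¹⁵) = 8.18×10⁻⁸ A = 81.8 nA

81.8 nA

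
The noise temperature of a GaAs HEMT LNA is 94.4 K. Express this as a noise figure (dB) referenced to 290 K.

1.22 dB

F = 1 + T_e/T₀ = 1 + 94.4/290 = 1.32552
NF = 10 log₁₀(1.32552) = 1.22 dB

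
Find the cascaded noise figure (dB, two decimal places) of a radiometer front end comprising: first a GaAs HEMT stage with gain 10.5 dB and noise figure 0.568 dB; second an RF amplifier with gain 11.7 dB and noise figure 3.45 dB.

Convert to linear (a loss of L dB is a gain of −L dB): F_i = 10^(NF_i/10), G_i = 10^(G_i,dB/10)
  Stage 1: F_1 = 10^(0.568/10) = 1.140, G_1 = 10^(10.5/10) = 11.22
  Stage 2: F_2 = 10^(3.45/10) = 2.213, G_2 = 10^(11.7/10) = 14.79
Friis cascade:
  F = 1.140 + (2.213 − 1)/11.22 = 1.248
NF = 10 log₁₀(1.248) = 0.96 dB

0.96 dB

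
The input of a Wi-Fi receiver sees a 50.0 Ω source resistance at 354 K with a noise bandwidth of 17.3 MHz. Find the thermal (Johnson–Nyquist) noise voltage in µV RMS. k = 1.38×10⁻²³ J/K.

V_n = √(4kTRB)
4kTRB = 4 × 1.38×10⁻²³ × 354 × 5.00×10¹ × 1.73×10⁷ = 1.69×10⁻¹¹ V²
V_n = √(1.69×10⁻¹¹) = 4.11×10⁻⁶ V = 4.11 µV

4.11 µV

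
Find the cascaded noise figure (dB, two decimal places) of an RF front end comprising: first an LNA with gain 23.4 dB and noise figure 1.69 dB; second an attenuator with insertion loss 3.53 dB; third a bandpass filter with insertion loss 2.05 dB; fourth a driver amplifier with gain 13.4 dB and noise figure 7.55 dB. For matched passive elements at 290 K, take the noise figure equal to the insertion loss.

Convert to linear (a loss of L dB is a gain of −L dB): F_i = 10^(NF_i/10), G_i = 10^(G_i,dB/10)
  Stage 1: F_1 = 10^(1.69/10) = 1.476, G_1 = 10^(23.4/10) = 218.8
  Stage 2: F_2 = 10^(3.53/10) = 2.254, G_2 = 10^(−3.53/10) = 0.4436
  Stage 3: F_3 = 10^(2.05/10) = 1.603, G_3 = 10^(−2.05/10) = 0.6237
  Stage 4: F_4 = 10^(7.55/10) = 5.689, G_4 = 10^(13.4/10) = 21.88
Friis cascade:
  F = 1.476 + (2.254 − 1)/218.8 + (1.603 − 1)/97.05 + (5.689 − 1)/60.53 = 1.565
NF = 10 log₁₀(1.565) = 1.95 dB

1.95 dB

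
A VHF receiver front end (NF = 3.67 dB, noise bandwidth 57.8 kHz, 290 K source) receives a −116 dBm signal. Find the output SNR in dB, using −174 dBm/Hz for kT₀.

Noise floor: N = −174 + 10 log₁₀(B) + NF
10 log₁₀(5.78×10⁴) = 47.62 dB
N = −174 + 47.62 + 3.67 = −122.71 dBm
SNR = P_sig − N = −116 − (−122.71) = 6.71 dB → 6.7 dB

6.7 dB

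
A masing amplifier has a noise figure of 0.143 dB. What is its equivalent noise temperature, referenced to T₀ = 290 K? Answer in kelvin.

9.71 K

F = 10^(0.143/10) = 1.03348
T_e = (F − 1)·T₀ = (1.03348 − 1) × 290 = 9.71 K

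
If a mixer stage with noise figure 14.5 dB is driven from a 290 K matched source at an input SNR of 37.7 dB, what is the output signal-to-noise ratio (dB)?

23.2 dB

By definition F = SNR_in/SNR_out, so in dB: SNR_out = SNR_in − NF
SNR_out = 37.7 − 14.5 = 23.2 dB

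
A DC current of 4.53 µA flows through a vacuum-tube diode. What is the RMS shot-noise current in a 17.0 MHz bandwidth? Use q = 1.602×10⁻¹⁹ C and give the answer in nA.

I_n = √(2qI·B)
2qI·B = 2 × 1.602×10⁻¹⁹ × 4.53×10⁻⁶ × 1.70×10⁷ = 2.47×10⁻¹⁷ A²
I_n = √(2.47×10⁻¹⁷) = 4.97×10⁻⁹ A = 4.97 nA

4.97 nA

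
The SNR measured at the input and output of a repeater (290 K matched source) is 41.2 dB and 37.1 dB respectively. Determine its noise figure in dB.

NF (dB) = SNR_in(dB) − SNR_out(dB) when the source is at T₀
NF = 41.2 − 37.1 = 4.1 dB

4.1 dB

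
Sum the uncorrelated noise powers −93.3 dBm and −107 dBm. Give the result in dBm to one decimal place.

−93.1 dBm

Convert to linear, add, convert back:
P₁ = 4.68×10⁻¹³ W, P₂ = 2.00×10⁻¹⁴ W
P_tot = 4.88×10⁻¹³ W → 10 log₁₀(P_tot / 10⁻³) = −93.1 dBm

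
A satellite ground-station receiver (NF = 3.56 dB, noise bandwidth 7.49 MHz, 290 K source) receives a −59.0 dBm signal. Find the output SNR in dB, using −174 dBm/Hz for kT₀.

Noise floor: N = −174 + 10 log₁₀(B) + NF
10 log₁₀(7.49×10⁶) = 68.74 dB
N = −174 + 68.74 + 3.56 = −101.70 dBm
SNR = P_sig − N = −59.0 − (−101.70) = 42.70 dB → 42.7 dB

42.7 dB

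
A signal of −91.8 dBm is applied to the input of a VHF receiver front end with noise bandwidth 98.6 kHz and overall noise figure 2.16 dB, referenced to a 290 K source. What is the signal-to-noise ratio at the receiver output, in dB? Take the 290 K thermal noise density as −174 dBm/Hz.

Noise floor: N = −174 + 10 log₁₀(B) + NF
10 log₁₀(9.86×10⁴) = 49.94 dB
N = −174 + 49.94 + 2.16 = −121.90 dBm
SNR = P_sig − N = −91.8 − (−121.90) = 30.10 dB → 30.1 dB

30.1 dB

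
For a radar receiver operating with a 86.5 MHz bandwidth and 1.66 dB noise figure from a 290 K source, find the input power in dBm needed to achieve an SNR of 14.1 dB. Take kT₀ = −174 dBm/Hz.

Sensitivity = −174 + 10 log₁₀(B) + NF + SNR_min
= −174 + 79.37 + 1.66 + 14.1
= −78.87 dBm → −78.9 dBm

−78.9 dBm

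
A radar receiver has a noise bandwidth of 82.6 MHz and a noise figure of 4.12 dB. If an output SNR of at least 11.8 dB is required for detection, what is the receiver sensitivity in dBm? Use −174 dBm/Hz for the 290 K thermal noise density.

−78.9 dBm

Sensitivity = −174 + 10 log₁₀(B) + NF + SNR_min
= −174 + 79.17 + 4.12 + 11.8
= −78.91 dBm → −78.9 dBm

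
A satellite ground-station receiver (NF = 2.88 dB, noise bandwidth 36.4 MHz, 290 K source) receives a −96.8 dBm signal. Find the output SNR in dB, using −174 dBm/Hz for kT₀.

−1.3 dB

Noise floor: N = −174 + 10 log₁₀(B) + NF
10 log₁₀(3.64×10⁷) = 75.61 dB
N = −174 + 75.61 + 2.88 = −95.51 dBm
SNR = P_sig − N = −96.8 − (−95.51) = −1.29 dB → −1.3 dB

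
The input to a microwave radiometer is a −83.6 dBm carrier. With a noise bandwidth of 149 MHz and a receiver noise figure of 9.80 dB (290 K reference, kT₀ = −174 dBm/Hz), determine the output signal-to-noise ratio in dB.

−1.1 dB

Noise floor: N = −174 + 10 log₁₀(B) + NF
10 log₁₀(1.49×10⁸) = 81.73 dB
N = −174 + 81.73 + 9.80 = −82.47 dBm
SNR = P_sig − N = −83.6 − (−82.47) = −1.13 dB → −1.1 dB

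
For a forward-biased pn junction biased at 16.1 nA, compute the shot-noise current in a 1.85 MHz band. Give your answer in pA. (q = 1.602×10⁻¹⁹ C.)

I_n = √(2qI·B)
2qI·B = 2 × 1.602×10⁻¹⁹ × 1.61×10⁻⁸ × 1.85×10⁶ = 9.54×10⁻²¹ A²
I_n = √(9.54×10⁻²¹) = 9.77×10⁻¹¹ A = 97.7 pA

97.7 pA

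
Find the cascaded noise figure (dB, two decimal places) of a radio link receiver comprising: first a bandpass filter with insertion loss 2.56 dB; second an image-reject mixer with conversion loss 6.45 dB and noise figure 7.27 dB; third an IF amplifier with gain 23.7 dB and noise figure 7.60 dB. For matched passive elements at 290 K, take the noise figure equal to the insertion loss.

16.76 dB

Convert to linear (a loss of L dB is a gain of −L dB): F_i = 10^(NF_i/10), G_i = 10^(G_i,dB/10)
  Stage 1: F_1 = 10^(2.56/10) = 1.803, G_1 = 10^(−2.56/10) = 0.5546
  Stage 2: F_2 = 10^(7.27/10) = 5.333, G_2 = 10^(−6.45/10) = 0.2265
  Stage 3: F_3 = 10^(7.60/10) = 5.754, G_3 = 10^(23.7/10) = 234.4
Friis cascade:
  F = 1.803 + (5.333 − 1)/0.5546 + (5.754 − 1)/0.1256 = 47.47
NF = 10 log₁₀(47.47) = 16.76 dB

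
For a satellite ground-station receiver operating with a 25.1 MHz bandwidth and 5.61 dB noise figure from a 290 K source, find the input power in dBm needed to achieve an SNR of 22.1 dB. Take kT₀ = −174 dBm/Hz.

−72.3 dBm

Sensitivity = −174 + 10 log₁₀(B) + NF + SNR_min
= −174 + 74 + 5.61 + 22.1
= −72.29 dBm → −72.3 dBm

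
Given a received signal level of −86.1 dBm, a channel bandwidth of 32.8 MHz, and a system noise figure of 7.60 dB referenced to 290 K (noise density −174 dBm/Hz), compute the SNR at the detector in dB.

Noise floor: N = −174 + 10 log₁₀(B) + NF
10 log₁₀(3.28×10⁷) = 75.16 dB
N = −174 + 75.16 + 7.60 = −91.24 dBm
SNR = P_sig − N = −86.1 − (−91.24) = 5.14 dB → 5.1 dB

5.1 dB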